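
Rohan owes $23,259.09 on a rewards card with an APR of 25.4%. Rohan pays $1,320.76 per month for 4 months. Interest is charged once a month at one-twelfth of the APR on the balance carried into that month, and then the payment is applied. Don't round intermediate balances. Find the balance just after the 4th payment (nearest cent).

Monthly rate r = 25.4%/12 = 2.11667% = 0.0211667.
Each month: B ← B·(1+r) − $1,320.76.
Month 1: interest $492.32; balance after payment $22,430.65.
Month 2: interest $474.78; balance after payment $21,584.67.
Month 3: interest $456.88; balance after payment $20,720.78.
Month 4: interest $438.59; balance after payment $19,838.61.

$19,838.61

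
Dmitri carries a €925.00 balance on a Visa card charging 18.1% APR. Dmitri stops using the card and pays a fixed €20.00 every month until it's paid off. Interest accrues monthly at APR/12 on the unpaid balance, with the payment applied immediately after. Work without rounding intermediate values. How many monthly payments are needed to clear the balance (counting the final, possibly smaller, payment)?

Monthly rate r = 18.1%/12 = 1.50833% = 0.0150833.
Recurrence: B ← B·(1+r) − €20.00.
Month 1: interest €13.95; balance after payment €918.95.
Month 2: interest €13.86; balance after payment €912.81.
Closed form: n = −ln(1 − rB₀/P)/ln(1+r) = −ln(0.3024)/ln(1.01508) ≈ 79.891, so the balance reaches zero during payment 80.

80 months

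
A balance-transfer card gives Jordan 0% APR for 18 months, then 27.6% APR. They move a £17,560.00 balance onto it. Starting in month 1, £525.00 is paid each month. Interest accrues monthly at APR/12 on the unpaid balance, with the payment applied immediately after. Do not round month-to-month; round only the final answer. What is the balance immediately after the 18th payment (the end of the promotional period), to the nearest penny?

£8,110.00

Promo months 1–18 at r₀ = 0%/12 = 0; months 19+ at r₁ = 27.6%/12 = 0.023.
After month 18 (no interest yet): B = £17,560.00 − 18·£525.00 = £8,110.00.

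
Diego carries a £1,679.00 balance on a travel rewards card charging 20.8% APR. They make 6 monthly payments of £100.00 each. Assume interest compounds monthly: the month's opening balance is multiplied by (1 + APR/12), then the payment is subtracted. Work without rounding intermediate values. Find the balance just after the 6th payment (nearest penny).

£1,234.75

Monthly rate r = 20.8%/12 = 1.73333% = 0.0173333.
Each month: B ← B·(1+r) − £100.00.
Month 1: interest £29.10; balance after payment £1,608.10.
Month 2: interest £27.87; balance after payment £1,535.98.
Month 3: interest £26.62; balance after payment £1,462.60.
Month 4: interest £25.35; balance after payment £1,387.95.
Month 5: interest £24.06; balance after payment £1,312.01.
Month 6: interest £22.74; balance after payment £1,234.75.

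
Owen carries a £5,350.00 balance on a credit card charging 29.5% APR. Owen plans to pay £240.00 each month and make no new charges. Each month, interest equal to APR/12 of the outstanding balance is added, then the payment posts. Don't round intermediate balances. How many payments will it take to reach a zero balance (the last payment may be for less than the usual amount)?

33 payments

Monthly rate r = 29.5%/12 = 2.45833% = 0.0245833.
Recurrence: B ← B·(1+r) − £240.00.
Month 1: interest £131.52; balance after payment £5,241.52.
Month 2: interest £128.85; balance after payment £5,130.37.
Closed form: n = −ln(1 − rB₀/P)/ln(1+r) = −ln(0.452)/ln(1.02458) ≈ 32.697, so the balance reaches zero during payment 33.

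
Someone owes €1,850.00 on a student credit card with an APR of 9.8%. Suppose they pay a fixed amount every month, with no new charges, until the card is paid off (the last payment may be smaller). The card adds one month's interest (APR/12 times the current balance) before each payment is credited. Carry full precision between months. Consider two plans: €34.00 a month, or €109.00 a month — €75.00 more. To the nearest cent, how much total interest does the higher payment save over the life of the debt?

€456.83

Monthly rate r = 9.8%/12 = 0.816667% = 0.00816667.
At €34.00/mo: n = ⌈−ln(1 − rB₀/P)/ln(1+r)⌉ = 73 payments (last €8.50); total interest = total paid − €1,850.00 = €606.50.
At €109.00/mo: 19 payments (last €37.67); total interest €149.67.
Interest saved = €606.50 − €149.67 = €456.83.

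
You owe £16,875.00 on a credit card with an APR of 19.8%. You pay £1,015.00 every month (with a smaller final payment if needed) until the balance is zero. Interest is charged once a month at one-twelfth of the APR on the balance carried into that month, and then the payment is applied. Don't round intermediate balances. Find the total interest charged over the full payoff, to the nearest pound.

£3,014

Monthly rate r = 19.8%/12 = 1.65% = 0.0165.
Payoff takes n = ⌈−ln(1 − rB₀/P)/ln(1+r)⌉ = ⌈19.593⌉ = 20 payments; the last is £604.11.
Total paid = 19·£1,015.00 + £604.11 = £19,889.11.
Total interest = total paid − principal = £19,889.11 − £16,875.00 = £3,014.11.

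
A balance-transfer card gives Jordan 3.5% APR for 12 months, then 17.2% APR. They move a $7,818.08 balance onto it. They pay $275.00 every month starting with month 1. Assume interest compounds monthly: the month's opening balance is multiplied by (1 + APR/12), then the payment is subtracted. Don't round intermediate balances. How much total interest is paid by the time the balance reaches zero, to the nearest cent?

Promo months 1–12 at r₀ = 3.5%/12 = 0.00291667; months 13+ at r₁ = 17.2%/12 = 0.0143333.
After month 12: iterate B ← B·(1+r₀) − $275.00 for 12 months → $4,742.69.
Then at r₁ with $275.00/mo: n₂ = −ln(1 − r₁·B/P)/ln(1+r₁) ≈ 19.95 → 20 more payments.
Total paid = 31·$275.00 + $261.89 = $8,786.89; interest = $8,786.89 − $7,818.08 = $968.81.

$968.81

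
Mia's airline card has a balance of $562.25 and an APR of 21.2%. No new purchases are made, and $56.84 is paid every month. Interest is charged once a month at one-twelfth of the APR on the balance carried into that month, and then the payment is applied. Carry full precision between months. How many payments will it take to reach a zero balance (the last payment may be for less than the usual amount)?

Monthly rate r = 21.2%/12 = 1.76667% = 0.0176667.
Recurrence: B ← B·(1+r) − $56.84.
Month 1: interest $9.93; balance after payment $515.34.
Month 2: interest $9.10; balance after payment $467.61.
Closed form: n = −ln(1 − rB₀/P)/ln(1+r) = −ln(0.82524)/ln(1.01767) ≈ 10.968, so the balance reaches zero during payment 11.

11 payments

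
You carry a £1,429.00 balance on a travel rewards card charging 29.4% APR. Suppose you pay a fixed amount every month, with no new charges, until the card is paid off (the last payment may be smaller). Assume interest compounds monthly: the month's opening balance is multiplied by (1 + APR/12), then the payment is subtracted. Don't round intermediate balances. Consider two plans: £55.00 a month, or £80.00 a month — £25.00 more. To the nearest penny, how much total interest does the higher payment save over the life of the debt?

£397.34

Monthly rate r = 29.4%/12 = 2.45% = 0.0245.
At £55.00/mo: n = ⌈−ln(1 − rB₀/P)/ln(1+r)⌉ = 42 payments (last £44.94); total interest = total paid − £1,429.00 = £870.94.
At £80.00/mo: 24 payments (last £62.60); total interest £473.60.
Interest saved = £870.94 − £473.60 = £397.34.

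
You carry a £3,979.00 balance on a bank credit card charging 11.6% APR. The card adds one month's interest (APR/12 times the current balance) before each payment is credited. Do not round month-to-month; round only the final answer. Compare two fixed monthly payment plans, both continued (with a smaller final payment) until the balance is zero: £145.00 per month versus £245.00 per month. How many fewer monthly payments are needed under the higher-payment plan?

15 fewer payments

Monthly rate r = 11.6%/12 = 0.966667% = 0.00966667.
At £145.00/mo: n = ⌈−ln(1 − rB₀/P)/ln(1+r)⌉ = 33 payments (last £6.05); total interest = total paid − £3,979.00 = £667.05.
At £245.00/mo: 18 payments (last £184.54); total interest £370.54.
Payments saved = 33 − 18 = 15.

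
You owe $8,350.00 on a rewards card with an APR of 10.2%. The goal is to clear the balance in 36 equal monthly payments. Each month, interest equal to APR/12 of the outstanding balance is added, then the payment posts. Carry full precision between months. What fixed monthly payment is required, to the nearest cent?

$270.22

Monthly rate r = 10.2%/12 = 0.85% = 0.0085.
Level-payment amortization: P = B₀·r / (1 − (1+r)^(−n)) = 8350.00·0.0085 / (1 − 1.0085^(−36)).
Denominator 1 − (1+r)^(−36) = 0.262660486.
P = 70.975 / 0.262660486 ≈ 270.22.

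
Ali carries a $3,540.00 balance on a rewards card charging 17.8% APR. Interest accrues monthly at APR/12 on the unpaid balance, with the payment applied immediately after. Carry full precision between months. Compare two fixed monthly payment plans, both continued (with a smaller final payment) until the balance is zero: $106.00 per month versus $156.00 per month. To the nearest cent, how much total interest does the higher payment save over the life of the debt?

Monthly rate r = 17.8%/12 = 1.48333% = 0.0148333.
At $106.00/mo: n = ⌈−ln(1 − rB₀/P)/ln(1+r)⌉ = 47 payments (last $47.87); total interest = total paid − $3,540.00 = $1,383.87.
At $156.00/mo: 28 payments (last $135.98); total interest $807.98.
Interest saved = $1,383.87 − $807.98 = $575.89.

$575.89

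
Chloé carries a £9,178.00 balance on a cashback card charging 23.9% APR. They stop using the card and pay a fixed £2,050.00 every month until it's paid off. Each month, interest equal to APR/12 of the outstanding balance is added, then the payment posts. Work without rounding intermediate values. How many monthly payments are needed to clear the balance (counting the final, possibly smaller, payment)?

Monthly rate r = 23.9%/12 = 1.99167% = 0.0199167.
Recurrence: B ← B·(1+r) − £2,050.00.
Month 1: interest £182.80; balance after payment £7,310.80.
Month 2: interest £145.61; balance after payment £5,406.40.
Month 3: interest £107.68; balance after payment £3,464.08.
Month 4: interest £68.99; balance after payment £1,483.07.
Month 5: interest £29.54; balance after payment £0.00.

5 months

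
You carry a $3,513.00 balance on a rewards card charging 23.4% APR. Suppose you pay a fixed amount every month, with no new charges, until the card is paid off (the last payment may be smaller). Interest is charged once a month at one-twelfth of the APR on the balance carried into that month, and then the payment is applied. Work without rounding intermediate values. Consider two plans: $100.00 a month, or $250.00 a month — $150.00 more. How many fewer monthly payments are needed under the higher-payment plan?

Monthly rate r = 23.4%/12 = 1.95% = 0.0195.
At $100.00/mo: n = ⌈−ln(1 − rB₀/P)/ln(1+r)⌉ = 60 payments (last $82.30); total interest = total paid − $3,513.00 = $2,469.30.
At $250.00/mo: 17 payments (last $145.93); total interest $632.93.
Payments saved = 60 − 17 = 43.

43 fewer payments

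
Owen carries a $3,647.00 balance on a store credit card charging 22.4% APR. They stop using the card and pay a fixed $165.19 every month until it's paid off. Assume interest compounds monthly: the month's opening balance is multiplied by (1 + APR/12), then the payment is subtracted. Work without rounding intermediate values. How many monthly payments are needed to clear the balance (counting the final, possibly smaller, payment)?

29 months

Monthly rate r = 22.4%/12 = 1.86667% = 0.0186667.
Recurrence: B ← B·(1+r) − $165.19.
Month 1: interest $68.08; balance after payment $3,549.89.
Month 2: interest $66.26; balance after payment $3,450.96.
Closed form: n = −ln(1 − rB₀/P)/ln(1+r) = −ln(0.58788)/ln(1.01867) ≈ 28.723, so the balance reaches zero during payment 29.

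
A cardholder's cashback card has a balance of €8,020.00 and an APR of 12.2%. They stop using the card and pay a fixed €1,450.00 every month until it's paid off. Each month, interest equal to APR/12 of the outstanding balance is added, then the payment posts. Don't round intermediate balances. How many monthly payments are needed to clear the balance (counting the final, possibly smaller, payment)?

6 months

Monthly rate r = 12.2%/12 = 1.01667% = 0.0101667.
Recurrence: B ← B·(1+r) − €1,450.00.
Month 1: interest €81.54; balance after payment €6,651.54.
Month 2: interest €67.62; balance after payment €5,269.16.
Month 3: interest €53.57; balance after payment €3,872.73.
Month 4: interest €39.37; balance after payment €2,462.10.
Month 5: interest €25.03; balance after payment €1,037.13.
Month 6: interest €10.54; balance after payment €0.00.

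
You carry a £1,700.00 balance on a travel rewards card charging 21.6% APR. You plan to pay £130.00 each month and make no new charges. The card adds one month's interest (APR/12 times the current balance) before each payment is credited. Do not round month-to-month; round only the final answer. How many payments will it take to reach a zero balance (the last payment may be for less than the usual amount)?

16 payments

Monthly rate r = 21.6%/12 = 1.8% = 0.018.
Recurrence: B ← B·(1+r) − £130.00.
Month 1: interest £30.60; balance after payment £1,600.60.
Month 2: interest £28.81; balance after payment £1,499.41.
Closed form: n = −ln(1 − rB₀/P)/ln(1+r) = −ln(0.76462)/ln(1.018) ≈ 15.044, so the balance reaches zero during payment 16.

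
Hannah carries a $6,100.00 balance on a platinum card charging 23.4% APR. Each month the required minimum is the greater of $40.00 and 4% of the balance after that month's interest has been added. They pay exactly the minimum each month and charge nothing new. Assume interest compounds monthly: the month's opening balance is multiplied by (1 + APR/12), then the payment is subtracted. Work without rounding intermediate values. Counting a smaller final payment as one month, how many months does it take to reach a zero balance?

Monthly rate r = 23.4%/12 = 1.95% = 0.0195.
While 4% of the post-interest balance exceeds $40.00, each month B ← (B·(1+r))·(1 − 0.04), i.e. B shrinks by the factor (1+r)·0.96 = 0.97872.
This holds for months 1–85. Entering month 86 the balance is $980.17; 4% of the post-interest balance is now below $40.00, so the flat $40.00 minimum applies from here.
From month 86 a fixed $40.00 at rate r clears $980.17 in 34 more payments. Total: 85 + 34 = 119 months.

119 months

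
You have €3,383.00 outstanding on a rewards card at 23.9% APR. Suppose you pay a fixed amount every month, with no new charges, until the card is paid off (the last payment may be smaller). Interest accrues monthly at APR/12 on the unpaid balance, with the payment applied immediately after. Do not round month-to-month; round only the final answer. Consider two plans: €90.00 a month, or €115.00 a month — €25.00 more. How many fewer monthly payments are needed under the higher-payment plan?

26 fewer payments

Monthly rate r = 23.9%/12 = 1.99167% = 0.0199167.
At €90.00/mo: n = ⌈−ln(1 − rB₀/P)/ln(1+r)⌉ = 71 payments (last €1.96); total interest = total paid − €3,383.00 = €2,918.96.
At €115.00/mo: 45 payments (last €81.40); total interest €1,758.40.
Payments saved = 71 − 45 = 26.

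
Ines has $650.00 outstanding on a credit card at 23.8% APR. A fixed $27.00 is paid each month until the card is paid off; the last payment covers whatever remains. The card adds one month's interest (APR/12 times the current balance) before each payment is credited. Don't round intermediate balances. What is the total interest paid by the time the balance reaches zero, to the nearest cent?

Monthly rate r = 23.8%/12 = 1.98333% = 0.0198333.
Payoff takes n = ⌈−ln(1 − rB₀/P)/ln(1+r)⌉ = ⌈33.050⌉ = 34 payments; the last is $1.36.
Total paid = 33·$27.00 + $1.36 = $892.36.
Total interest = total paid − principal = $892.36 − $650.00 = $242.36.

$242.36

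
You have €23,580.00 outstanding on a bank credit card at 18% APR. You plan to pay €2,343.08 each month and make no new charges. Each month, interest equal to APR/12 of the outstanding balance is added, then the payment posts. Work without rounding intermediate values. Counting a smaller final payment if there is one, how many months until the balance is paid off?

Monthly rate r = 18%/12 = 1.5% = 0.015.
Recurrence: B ← B·(1+r) − €2,343.08.
Month 1: interest €353.70; balance after payment €21,590.62.
Month 2: interest €323.86; balance after payment €19,571.40.
Closed form: n = −ln(1 − rB₀/P)/ln(1+r) = −ln(0.84904)/ln(1.015) ≈ 10.991, so the balance reaches zero during payment 11.

11 payments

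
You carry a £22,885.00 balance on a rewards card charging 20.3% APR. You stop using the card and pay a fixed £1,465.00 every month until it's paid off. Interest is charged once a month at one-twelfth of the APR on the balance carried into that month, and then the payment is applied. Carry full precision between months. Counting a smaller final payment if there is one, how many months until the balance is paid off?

19 months

Monthly rate r = 20.3%/12 = 1.69167% = 0.0169167.
Recurrence: B ← B·(1+r) − £1,465.00.
Month 1: interest £387.14; balance after payment £21,807.14.
Month 2: interest £368.90; balance after payment £20,711.04.
Closed form: n = −ln(1 − rB₀/P)/ln(1+r) = −ln(0.73574)/ln(1.01692) ≈ 18.293, so the balance reaches zero during payment 19.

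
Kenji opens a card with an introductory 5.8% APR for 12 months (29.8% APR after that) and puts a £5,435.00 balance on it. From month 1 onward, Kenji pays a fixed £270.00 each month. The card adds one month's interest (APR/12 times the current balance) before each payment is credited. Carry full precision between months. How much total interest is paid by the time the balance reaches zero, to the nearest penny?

£591.60

Promo months 1–12 at r₀ = 5.8%/12 = 0.00483333; months 13+ at r₁ = 29.8%/12 = 0.0248333.
After month 12: iterate B ← B·(1+r₀) − £270.00 for 12 months → £2,431.21.
Then at r₁ with £270.00/mo: n₂ = −ln(1 − r₁·B/P)/ln(1+r₁) ≈ 10.32 → 11 more payments.
Total paid = 22·£270.00 + £86.60 = £6,026.60; interest = £6,026.60 − £5,435.00 = £591.60.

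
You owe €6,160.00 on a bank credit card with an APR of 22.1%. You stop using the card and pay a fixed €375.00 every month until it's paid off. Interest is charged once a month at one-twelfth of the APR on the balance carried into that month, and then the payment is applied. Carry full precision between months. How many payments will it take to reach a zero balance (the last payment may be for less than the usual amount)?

Monthly rate r = 22.1%/12 = 1.84167% = 0.0184167.
Recurrence: B ← B·(1+r) − €375.00.
Month 1: interest €113.45; balance after payment €5,898.45.
Month 2: interest €108.63; balance after payment €5,632.08.
Closed form: n = −ln(1 − rB₀/P)/ln(1+r) = −ln(0.69748)/ln(1.01842) ≈ 19.743, so the balance reaches zero during payment 20.

20 months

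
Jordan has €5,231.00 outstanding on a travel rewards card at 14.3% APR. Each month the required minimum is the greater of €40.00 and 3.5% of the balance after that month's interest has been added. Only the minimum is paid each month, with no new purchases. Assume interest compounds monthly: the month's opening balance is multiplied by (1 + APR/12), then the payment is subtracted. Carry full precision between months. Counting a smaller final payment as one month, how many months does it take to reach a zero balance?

100 months

Monthly rate r = 14.3%/12 = 1.19167% = 0.0119167.
While 3.5% of the post-interest balance exceeds €40.00, each month B ← (B·(1+r))·(1 − 0.035), i.e. B shrinks by the factor (1+r)·0.965 = 0.9765.
This holds for months 1–65. Entering month 66 the balance is €1,114.98; 3.5% of the post-interest balance is now below €40.00, so the flat €40.00 minimum applies from here.
From month 66 a fixed €40.00 at rate r clears €1,114.98 in 35 more payments. Total: 65 + 35 = 100 months.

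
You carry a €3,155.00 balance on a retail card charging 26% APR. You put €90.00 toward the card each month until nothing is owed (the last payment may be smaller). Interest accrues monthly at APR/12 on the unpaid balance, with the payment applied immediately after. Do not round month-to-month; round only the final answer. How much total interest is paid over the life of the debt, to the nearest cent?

€2,829.16

Monthly rate r = 26%/12 = 2.16667% = 0.0216667.
Payoff takes n = ⌈−ln(1 − rB₀/P)/ln(1+r)⌉ = ⌈66.488⌉ = 67 payments; the last is €44.16.
Total paid = 66·€90.00 + €44.16 = €5,984.16.
Total interest = total paid − principal = €5,984.16 − €3,155.00 = €2,829.16.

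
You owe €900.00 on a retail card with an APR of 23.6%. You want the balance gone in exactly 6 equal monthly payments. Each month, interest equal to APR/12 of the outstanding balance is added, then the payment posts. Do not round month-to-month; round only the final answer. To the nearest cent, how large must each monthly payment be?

€160.49

Monthly rate r = 23.6%/12 = 1.96667% = 0.0196667.
Level-payment amortization: P = B₀·r / (1 − (1+r)^(−n)) = 900.00·0.0196667 / (1 − 1.01967^(−6)).
Denominator 1 − (1+r)^(−6) = 0.110285504.
P = 17.7 / 0.110285504 ≈ 160.49.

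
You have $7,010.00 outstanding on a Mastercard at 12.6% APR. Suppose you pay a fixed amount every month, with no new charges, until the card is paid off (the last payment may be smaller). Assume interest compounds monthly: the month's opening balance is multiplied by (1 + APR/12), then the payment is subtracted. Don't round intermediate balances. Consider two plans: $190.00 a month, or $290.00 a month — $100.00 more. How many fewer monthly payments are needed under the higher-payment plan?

18 fewer payments

Monthly rate r = 12.6%/12 = 1.05% = 0.0105.
At $190.00/mo: n = ⌈−ln(1 − rB₀/P)/ln(1+r)⌉ = 47 payments (last $173.84); total interest = total paid − $7,010.00 = $1,903.84.
At $290.00/mo: 29 payments (last $8.60); total interest $1,118.60.
Payments saved = 47 − 29 = 18.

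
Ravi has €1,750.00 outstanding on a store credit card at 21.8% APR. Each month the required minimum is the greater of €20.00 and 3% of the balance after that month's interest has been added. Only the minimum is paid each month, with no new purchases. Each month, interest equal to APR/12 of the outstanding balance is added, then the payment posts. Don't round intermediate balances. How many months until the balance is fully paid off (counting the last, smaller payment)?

130 months

Monthly rate r = 21.8%/12 = 1.81667% = 0.0181667.
While 3% of the post-interest balance exceeds €20.00, each month B ← (B·(1+r))·(1 − 0.03), i.e. B shrinks by the factor (1+r)·0.97 = 0.98762.
This holds for months 1–79. Entering month 80 the balance is €654.18; 3% of the post-interest balance is now below €20.00, so the flat €20.00 minimum applies from here.
From month 80 a fixed €20.00 at rate r clears €654.18 in 51 more payments. Total: 79 + 51 = 130 months.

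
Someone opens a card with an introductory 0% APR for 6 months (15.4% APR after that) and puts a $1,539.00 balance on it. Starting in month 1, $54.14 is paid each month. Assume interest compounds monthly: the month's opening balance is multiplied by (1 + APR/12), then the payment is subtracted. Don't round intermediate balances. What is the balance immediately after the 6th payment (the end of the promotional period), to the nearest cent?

Promo months 1–6 at r₀ = 0%/12 = 0; months 7+ at r₁ = 15.4%/12 = 0.0128333.
After month 6 (no interest yet): B = $1,539.00 − 6·$54.14 = $1,214.16.

$1,214.16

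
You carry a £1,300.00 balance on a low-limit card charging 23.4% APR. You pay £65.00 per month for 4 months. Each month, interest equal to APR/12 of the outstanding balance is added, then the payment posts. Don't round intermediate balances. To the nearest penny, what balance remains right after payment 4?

Monthly rate r = 23.4%/12 = 1.95% = 0.0195.
Each month: B ← B·(1+r) − £65.00.
Month 1: interest £25.35; balance after payment £1,260.35.
Month 2: interest £24.58; balance after payment £1,219.93.
Month 3: interest £23.79; balance after payment £1,178.72.
Month 4: interest £22.98; balance after payment £1,136.70.

£1,136.70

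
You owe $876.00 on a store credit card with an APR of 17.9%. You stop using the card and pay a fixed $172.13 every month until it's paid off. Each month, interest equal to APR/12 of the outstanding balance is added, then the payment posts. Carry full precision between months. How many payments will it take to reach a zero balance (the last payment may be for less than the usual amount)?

6 months

Monthly rate r = 17.9%/12 = 1.49167% = 0.0149167.
Recurrence: B ← B·(1+r) − $172.13.
Month 1: interest $13.07; balance after payment $716.94.
Month 2: interest $10.69; balance after payment $555.50.
Month 3: interest $8.29; balance after payment $391.66.
Month 4: interest $5.84; balance after payment $225.37.
Month 5: interest $3.36; balance after payment $56.60.
Month 6: interest $0.84; balance after payment $0.00.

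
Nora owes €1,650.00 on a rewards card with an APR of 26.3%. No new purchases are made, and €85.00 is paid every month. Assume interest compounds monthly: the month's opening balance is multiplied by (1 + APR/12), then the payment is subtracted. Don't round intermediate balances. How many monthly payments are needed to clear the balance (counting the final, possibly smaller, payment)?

26 payments

Monthly rate r = 26.3%/12 = 2.19167% = 0.0219167.
Recurrence: B ← B·(1+r) − €85.00.
Month 1: interest €36.16; balance after payment €1,601.16.
Month 2: interest €35.09; balance after payment €1,551.25.
Closed form: n = −ln(1 − rB₀/P)/ln(1+r) = −ln(0.57456)/ln(1.02192) ≈ 25.561, so the balance reaches zero during payment 26.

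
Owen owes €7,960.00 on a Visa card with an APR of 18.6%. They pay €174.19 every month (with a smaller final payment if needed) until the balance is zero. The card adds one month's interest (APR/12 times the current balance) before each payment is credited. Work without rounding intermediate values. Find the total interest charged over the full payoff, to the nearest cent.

Monthly rate r = 18.6%/12 = 1.55% = 0.0155.
Payoff takes n = ⌈−ln(1 − rB₀/P)/ln(1+r)⌉ = ⌈80.102⌉ = 81 payments; the last is €17.85.
Total paid = 80·€174.19 + €17.85 = €13,953.05.
Total interest = total paid − principal = €13,953.05 − €7,960.00 = €5,993.05.

€5,993.05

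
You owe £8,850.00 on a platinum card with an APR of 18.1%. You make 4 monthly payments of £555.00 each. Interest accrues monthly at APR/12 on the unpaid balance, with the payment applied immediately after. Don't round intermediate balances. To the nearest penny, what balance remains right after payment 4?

£7,125.42

Monthly rate r = 18.1%/12 = 1.50833% = 0.0150833.
Each month: B ← B·(1+r) − £555.00.
Month 1: interest £133.49; balance after payment £8,428.49.
Month 2: interest £127.13; balance after payment £8,000.62.
Month 3: interest £120.68; balance after payment £7,566.29.
Month 4: interest £114.12; balance after payment £7,125.42.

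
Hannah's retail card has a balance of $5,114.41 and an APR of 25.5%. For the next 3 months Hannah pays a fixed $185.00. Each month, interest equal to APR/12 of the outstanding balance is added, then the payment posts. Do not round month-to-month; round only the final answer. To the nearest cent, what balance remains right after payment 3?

$4,880.55

Monthly rate r = 25.5%/12 = 2.125% = 0.02125.
Each month: B ← B·(1+r) − $185.00.
Month 1: interest $108.68; balance after payment $5,038.09.
Month 2: interest $107.06; balance after payment $4,960.15.
Month 3: interest $105.40; balance after payment $4,880.55.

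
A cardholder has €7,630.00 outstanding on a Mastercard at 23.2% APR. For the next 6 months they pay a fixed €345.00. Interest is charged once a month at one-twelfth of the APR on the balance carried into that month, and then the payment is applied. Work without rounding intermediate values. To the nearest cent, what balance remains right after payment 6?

Monthly rate r = 23.2%/12 = 1.93333% = 0.0193333.
Each month: B ← B·(1+r) − €345.00.
Month 1: interest €147.51; balance after payment €7,432.51.
Month 2: interest €143.70; balance after payment €7,231.21.
Month 3: interest €139.80; balance after payment €7,026.01.
Month 4: interest €135.84; balance after payment €6,816.85.
Month 5: interest €131.79; balance after payment €6,603.64.
Month 6: interest €127.67; balance after payment €6,386.31.

€6,386.31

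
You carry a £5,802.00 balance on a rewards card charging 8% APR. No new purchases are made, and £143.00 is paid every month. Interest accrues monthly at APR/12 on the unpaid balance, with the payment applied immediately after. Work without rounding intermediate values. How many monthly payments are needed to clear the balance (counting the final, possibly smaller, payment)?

48 months

Monthly rate r = 8%/12 = 0.666667% = 0.00666667.
Recurrence: B ← B·(1+r) − £143.00.
Month 1: interest £38.68; balance after payment £5,697.68.
Month 2: interest £37.98; balance after payment £5,592.66.
Closed form: n = −ln(1 − rB₀/P)/ln(1+r) = −ln(0.72951)/ln(1.00667) ≈ 47.465, so the balance reaches zero during payment 48.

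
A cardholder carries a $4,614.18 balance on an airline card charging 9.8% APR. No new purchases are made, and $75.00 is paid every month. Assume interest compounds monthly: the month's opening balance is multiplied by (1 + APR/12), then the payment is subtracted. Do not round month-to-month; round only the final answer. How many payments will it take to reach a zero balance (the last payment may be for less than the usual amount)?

86 payments

Monthly rate r = 9.8%/12 = 0.816667% = 0.00816667.
Recurrence: B ← B·(1+r) − $75.00.
Month 1: interest $37.68; balance after payment $4,576.86.
Month 2: interest $37.38; balance after payment $4,539.24.
Closed form: n = −ln(1 − rB₀/P)/ln(1+r) = −ln(0.49757)/ln(1.00817) ≈ 85.821, so the balance reaches zero during payment 86.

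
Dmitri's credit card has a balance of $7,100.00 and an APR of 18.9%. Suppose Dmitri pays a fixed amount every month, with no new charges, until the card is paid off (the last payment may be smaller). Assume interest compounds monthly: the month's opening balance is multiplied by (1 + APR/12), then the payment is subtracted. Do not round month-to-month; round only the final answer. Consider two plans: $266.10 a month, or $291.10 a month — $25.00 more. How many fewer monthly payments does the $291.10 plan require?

Monthly rate r = 18.9%/12 = 1.575% = 0.01575.
At $266.10/mo: n = ⌈−ln(1 − rB₀/P)/ln(1+r)⌉ = 35 payments (last $235.35); total interest = total paid − $7,100.00 = $2,182.75.
At $291.10/mo: 32 payments (last $5.65); total interest $1,929.75.
Payments saved = 35 − 32 = 3.

3 fewer payments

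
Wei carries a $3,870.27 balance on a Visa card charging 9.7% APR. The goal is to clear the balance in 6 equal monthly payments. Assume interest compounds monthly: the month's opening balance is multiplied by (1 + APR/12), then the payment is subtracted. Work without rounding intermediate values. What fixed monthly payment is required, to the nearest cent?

$663.42

Monthly rate r = 9.7%/12 = 0.808333% = 0.00808333.
Level-payment amortization: P = B₀·r / (1 − (1+r)^(−n)) = 3870.27·0.00808333 / (1 − 1.00808^(−6)).
Denominator 1 − (1+r)^(−6) = 0.0471569022.
P = 31.2847 / 0.0471569022 ≈ 663.42.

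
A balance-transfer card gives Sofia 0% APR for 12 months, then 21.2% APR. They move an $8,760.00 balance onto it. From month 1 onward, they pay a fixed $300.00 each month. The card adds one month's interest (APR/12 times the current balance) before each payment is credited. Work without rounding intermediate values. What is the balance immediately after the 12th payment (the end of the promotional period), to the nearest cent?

Promo months 1–12 at r₀ = 0%/12 = 0; months 13+ at r₁ = 21.2%/12 = 0.0176667.
After month 12 (no interest yet): B = $8,760.00 − 12·$300.00 = $5,160.00.

$5,160.00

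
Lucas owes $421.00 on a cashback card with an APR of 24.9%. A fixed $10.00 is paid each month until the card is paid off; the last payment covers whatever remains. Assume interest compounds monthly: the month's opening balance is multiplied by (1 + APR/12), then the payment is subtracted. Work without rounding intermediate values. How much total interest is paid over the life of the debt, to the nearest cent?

Monthly rate r = 24.9%/12 = 2.075% = 0.02075.
Payoff takes n = ⌈−ln(1 − rB₀/P)/ln(1+r)⌉ = ⌈100.698⌉ = 101 payments; the last is $7.00.
Total paid = 100·$10.00 + $7.00 = $1,007.00.
Total interest = total paid − principal = $1,007.00 − $421.00 = $586.00.

$586.00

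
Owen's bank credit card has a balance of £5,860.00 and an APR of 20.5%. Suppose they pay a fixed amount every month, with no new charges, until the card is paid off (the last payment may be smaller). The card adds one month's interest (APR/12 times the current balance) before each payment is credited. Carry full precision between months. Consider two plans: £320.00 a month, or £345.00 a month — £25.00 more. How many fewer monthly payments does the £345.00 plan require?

2 fewer payments

Monthly rate r = 20.5%/12 = 1.70833% = 0.0170833.
At £320.00/mo: n = ⌈−ln(1 − rB₀/P)/ln(1+r)⌉ = 23 payments (last £48.08); total interest = total paid − £5,860.00 = £1,228.08.
At £345.00/mo: 21 payments (last £80.92); total interest £1,120.92.
Payments saved = 23 − 21 = 2.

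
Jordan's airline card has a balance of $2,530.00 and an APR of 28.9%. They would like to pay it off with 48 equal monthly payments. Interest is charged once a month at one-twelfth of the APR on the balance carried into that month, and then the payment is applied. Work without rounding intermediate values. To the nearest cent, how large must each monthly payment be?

Monthly rate r = 28.9%/12 = 2.40833% = 0.0240833.
Level-payment amortization: P = B₀·r / (1 − (1+r)^(−n)) = 2530.00·0.0240833 / (1 − 1.02408^(−48)).
Denominator 1 − (1+r)^(−48) = 0.680915515.
P = 60.9308 / 0.680915515 ≈ 89.48.

$89.48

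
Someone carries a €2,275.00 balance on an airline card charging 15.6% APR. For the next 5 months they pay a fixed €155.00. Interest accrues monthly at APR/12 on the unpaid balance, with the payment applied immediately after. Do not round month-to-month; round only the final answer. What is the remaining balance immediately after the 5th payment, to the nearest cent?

Monthly rate r = 15.6%/12 = 1.3% = 0.013.
Each month: B ← B·(1+r) − €155.00.
Month 1: interest €29.57; balance after payment €2,149.57.
Month 2: interest €27.94; balance after payment €2,022.52.
Month 3: interest €26.29; balance after payment €1,893.81.
Month 4: interest €24.62; balance after payment €1,763.43.
Month 5: interest €22.92; balance after payment €1,631.36.

€1,631.36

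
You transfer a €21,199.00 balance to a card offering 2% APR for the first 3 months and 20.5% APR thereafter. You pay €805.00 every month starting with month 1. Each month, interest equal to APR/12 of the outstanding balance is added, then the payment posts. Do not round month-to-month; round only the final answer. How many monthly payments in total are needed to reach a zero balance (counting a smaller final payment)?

Promo months 1–3 at r₀ = 2%/12 = 0.00166667; months 4+ at r₁ = 20.5%/12 = 0.0170833.
After month 3: iterate B ← B·(1+r₀) − €805.00 for 3 months → €18,886.14.
Then at r₁ with €805.00/mo: n₂ = −ln(1 − r₁·B/P)/ln(1+r₁) ≈ 30.23 → 31 more payments.

34 months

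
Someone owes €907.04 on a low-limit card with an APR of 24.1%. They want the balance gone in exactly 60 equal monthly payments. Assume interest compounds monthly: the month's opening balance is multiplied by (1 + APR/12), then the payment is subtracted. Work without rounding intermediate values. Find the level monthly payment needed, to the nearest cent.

Monthly rate r = 24.1%/12 = 2.00833% = 0.0200833.
Level-payment amortization: P = B₀·r / (1 − (1+r)^(−n)) = 907.04·0.0200833 / (1 − 1.02008^(−60)).
Denominator 1 − (1+r)^(−60) = 0.696708048.
P = 18.2164 / 0.696708048 ≈ 26.15.

€26.15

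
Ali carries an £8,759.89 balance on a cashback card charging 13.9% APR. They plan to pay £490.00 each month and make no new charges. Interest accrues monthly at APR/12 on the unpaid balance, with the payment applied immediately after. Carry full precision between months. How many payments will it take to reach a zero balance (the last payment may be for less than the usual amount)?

Monthly rate r = 13.9%/12 = 1.15833% = 0.0115833.
Recurrence: B ← B·(1+r) − £490.00.
Month 1: interest £101.47; balance after payment £8,371.36.
Month 2: interest £96.97; balance after payment £7,978.33.
Closed form: n = −ln(1 − rB₀/P)/ln(1+r) = −ln(0.79292)/ln(1.01158) ≈ 20.147, so the balance reaches zero during payment 21.

21 payments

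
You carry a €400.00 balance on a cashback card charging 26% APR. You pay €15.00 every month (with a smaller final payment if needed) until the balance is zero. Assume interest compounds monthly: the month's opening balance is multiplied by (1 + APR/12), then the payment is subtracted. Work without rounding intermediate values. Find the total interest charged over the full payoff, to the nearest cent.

Monthly rate r = 26%/12 = 2.16667% = 0.0216667.
Payoff takes n = ⌈−ln(1 − rB₀/P)/ln(1+r)⌉ = ⌈40.225⌉ = 41 payments; the last is €3.40.
Total paid = 40·€15.00 + €3.40 = €603.40.
Total interest = total paid − principal = €603.40 − €400.00 = €203.40.

€203.40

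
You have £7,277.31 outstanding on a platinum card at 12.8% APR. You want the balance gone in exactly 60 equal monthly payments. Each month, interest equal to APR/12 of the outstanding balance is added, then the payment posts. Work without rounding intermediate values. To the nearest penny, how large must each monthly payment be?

£164.84

Monthly rate r = 12.8%/12 = 1.06667% = 0.0106667.
Level-payment amortization: P = B₀·r / (1 − (1+r)^(−n)) = 7277.31·0.0106667 / (1 − 1.01067^(−60)).
Denominator 1 − (1+r)^(−60) = 0.470917416.
P = 77.6246 / 0.470917416 ≈ 164.84.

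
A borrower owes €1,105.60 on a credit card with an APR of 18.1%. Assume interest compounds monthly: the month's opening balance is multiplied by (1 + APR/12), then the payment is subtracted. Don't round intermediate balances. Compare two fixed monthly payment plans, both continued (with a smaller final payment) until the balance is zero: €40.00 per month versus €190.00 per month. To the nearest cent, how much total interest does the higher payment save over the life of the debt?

€275.20

Monthly rate r = 18.1%/12 = 1.50833% = 0.0150833.
At €40.00/mo: n = ⌈−ln(1 − rB₀/P)/ln(1+r)⌉ = 37 payments (last €1.23); total interest = total paid − €1,105.60 = €335.63.
At €190.00/mo: 7 payments (last €26.03); total interest €60.43.
Interest saved = €335.63 − €60.43 = €275.20.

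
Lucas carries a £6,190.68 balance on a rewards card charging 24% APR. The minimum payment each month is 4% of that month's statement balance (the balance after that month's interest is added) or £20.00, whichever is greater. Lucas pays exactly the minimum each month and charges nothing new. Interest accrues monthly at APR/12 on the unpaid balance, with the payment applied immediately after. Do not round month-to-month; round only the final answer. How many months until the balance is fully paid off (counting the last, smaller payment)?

Monthly rate r = 24%/12 = 2% = 0.02.
While 4% of the post-interest balance exceeds £20.00, each month B ← (B·(1+r))·(1 − 0.04), i.e. B shrinks by the factor (1+r)·0.96 = 0.9792.
This holds for months 1–121. Entering month 122 the balance is £486.61; 4% of the post-interest balance is now below £20.00, so the flat £20.00 minimum applies from here.
From month 122 a fixed £20.00 at rate r clears £486.61 in 34 more payments. Total: 121 + 34 = 155 months.

155 months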